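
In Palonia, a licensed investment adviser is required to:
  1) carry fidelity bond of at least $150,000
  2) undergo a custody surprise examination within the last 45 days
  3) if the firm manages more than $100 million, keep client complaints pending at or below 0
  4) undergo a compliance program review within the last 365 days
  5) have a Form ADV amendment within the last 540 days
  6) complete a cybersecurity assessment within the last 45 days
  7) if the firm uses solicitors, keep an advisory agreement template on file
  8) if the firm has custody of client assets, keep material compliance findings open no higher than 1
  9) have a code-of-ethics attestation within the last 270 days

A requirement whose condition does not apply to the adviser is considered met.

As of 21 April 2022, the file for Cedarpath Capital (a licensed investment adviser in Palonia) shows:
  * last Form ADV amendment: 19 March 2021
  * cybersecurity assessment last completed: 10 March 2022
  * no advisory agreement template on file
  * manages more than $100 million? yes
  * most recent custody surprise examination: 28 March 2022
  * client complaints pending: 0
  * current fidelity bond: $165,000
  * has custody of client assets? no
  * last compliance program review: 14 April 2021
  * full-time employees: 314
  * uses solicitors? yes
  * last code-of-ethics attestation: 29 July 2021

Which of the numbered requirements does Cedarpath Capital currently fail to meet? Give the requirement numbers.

4, 7

1. fidelity bond $165,000 ≥ $150,000 → met
2. custody surprise examination 24 days ago vs limit 45 → met
3. condition 'manages more than $100 million' holds; client complaints pending 0 ≤ 0 → met
4. compliance program review 372 days ago vs limit 365 → not met
5. Form ADV amendment 398 days ago vs limit 540 → met
6. cybersecurity assessment 42 days ago vs limit 45 → met
7. condition 'uses solicitors' holds; advisory agreement template absent → not met
8. condition 'has custody of client assets' does not hold → requirement n/a → met
9. code-of-ethics attestation 266 days ago vs limit 270 → met
Not met: 4, 7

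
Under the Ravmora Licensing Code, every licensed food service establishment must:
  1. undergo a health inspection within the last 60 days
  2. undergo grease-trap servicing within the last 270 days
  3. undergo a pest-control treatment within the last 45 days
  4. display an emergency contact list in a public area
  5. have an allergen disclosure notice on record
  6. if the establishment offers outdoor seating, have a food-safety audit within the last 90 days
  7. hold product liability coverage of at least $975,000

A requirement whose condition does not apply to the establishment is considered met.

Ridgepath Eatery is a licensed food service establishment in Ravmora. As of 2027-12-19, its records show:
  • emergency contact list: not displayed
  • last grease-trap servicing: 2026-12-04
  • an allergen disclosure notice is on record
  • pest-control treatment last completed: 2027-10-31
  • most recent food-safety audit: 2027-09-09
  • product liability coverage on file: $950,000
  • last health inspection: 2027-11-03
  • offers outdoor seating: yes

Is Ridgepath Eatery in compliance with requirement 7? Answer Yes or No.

7. product liability coverage $950,000 < $975,000 → not met

No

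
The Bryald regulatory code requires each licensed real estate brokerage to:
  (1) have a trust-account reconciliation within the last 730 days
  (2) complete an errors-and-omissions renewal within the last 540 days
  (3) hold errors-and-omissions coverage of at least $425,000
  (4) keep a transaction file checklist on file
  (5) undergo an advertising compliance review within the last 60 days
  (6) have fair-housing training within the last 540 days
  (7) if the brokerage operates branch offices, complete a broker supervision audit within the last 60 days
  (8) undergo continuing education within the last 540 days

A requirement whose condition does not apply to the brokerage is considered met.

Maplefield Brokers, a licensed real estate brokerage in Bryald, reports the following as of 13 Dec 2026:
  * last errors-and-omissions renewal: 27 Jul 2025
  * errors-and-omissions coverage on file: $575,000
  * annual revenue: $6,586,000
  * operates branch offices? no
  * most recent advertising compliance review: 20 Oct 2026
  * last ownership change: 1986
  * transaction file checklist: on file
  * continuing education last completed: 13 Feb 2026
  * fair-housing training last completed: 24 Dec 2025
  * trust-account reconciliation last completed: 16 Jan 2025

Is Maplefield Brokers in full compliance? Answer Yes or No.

Yes

1. trust-account reconciliation 696 days ago vs limit 730 → met
2. errors-and-omissions renewal 504 days ago vs limit 540 → met
3. errors-and-omissions coverage $575,000 ≥ $425,000 → met
4. transaction file checklist present → met
5. advertising compliance review 54 days ago vs limit 60 → met
6. fair-housing training 354 days ago vs limit 540 → met
7. condition 'operates branch offices' does not hold → requirement n/a → met
8. continuing education 303 days ago vs limit 540 → met
All met.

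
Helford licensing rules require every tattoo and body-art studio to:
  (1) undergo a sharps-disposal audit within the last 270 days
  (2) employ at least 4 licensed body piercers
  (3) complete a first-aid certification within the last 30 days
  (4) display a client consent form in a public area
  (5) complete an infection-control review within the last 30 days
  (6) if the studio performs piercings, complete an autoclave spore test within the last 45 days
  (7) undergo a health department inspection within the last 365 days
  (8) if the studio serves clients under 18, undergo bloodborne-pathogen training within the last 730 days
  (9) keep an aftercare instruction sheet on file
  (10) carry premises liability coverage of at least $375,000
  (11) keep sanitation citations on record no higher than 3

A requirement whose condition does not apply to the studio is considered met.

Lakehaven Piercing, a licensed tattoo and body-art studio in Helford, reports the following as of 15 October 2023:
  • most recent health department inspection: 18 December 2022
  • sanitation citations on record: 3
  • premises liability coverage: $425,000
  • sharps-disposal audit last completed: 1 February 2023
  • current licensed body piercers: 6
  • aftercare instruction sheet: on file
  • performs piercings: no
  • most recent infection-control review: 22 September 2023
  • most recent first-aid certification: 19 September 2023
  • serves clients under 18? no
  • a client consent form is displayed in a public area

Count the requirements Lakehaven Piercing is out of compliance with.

0

1. sharps-disposal audit 256 days ago vs limit 270 → met
2. licensed body piercers 6 ≥ 4 → met
3. first-aid certification 26 days ago vs limit 30 → met
4. client consent form present → met
5. infection-control review 23 days ago vs limit 30 → met
6. condition 'performs piercings' does not hold → requirement n/a → met
7. health department inspection 301 days ago vs limit 365 → met
8. condition 'serves clients under 18' does not hold → requirement n/a → met
9. aftercare instruction sheet present → met
10. premises liability coverage $425,000 ≥ $375,000 → met
11. sanitation citations on record 3 ≤ 3 → met
Not met: 0 of 11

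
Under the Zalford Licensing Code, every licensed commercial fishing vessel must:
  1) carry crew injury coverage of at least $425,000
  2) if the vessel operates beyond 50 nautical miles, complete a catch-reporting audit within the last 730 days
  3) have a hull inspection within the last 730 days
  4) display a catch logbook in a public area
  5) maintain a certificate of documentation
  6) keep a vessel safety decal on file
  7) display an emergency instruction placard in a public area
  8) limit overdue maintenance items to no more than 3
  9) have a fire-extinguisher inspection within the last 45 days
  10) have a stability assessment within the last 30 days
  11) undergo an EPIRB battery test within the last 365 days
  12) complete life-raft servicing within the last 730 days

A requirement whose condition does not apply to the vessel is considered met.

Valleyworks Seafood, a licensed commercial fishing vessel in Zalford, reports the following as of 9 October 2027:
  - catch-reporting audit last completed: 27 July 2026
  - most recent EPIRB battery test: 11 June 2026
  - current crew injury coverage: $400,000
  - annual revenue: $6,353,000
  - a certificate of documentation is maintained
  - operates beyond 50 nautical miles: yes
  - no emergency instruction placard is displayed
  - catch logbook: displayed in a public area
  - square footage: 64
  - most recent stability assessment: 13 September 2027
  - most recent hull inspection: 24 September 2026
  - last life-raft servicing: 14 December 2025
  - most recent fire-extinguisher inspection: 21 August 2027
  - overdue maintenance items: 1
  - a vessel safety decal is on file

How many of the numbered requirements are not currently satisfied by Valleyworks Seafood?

1. crew injury coverage $400,000 < $425,000 → not met
2. condition 'operates beyond 50 nautical miles' holds; catch-reporting audit 439 days ago vs limit 730 → met
3. hull inspection 380 days ago vs limit 730 → met
4. catch logbook present → met
5. certificate of documentation present → met
6. vessel safety decal present → met
7. emergency instruction placard absent → not met
8. overdue maintenance items 1 ≤ 3 → met
9. fire-extinguisher inspection 49 days ago vs limit 45 → not met
10. stability assessment 26 days ago vs limit 30 → met
11. EPIRB battery test 485 days ago vs limit 365 → not met
12. life-raft servicing 664 days ago vs limit 730 → met
Not met: 4 of 12

4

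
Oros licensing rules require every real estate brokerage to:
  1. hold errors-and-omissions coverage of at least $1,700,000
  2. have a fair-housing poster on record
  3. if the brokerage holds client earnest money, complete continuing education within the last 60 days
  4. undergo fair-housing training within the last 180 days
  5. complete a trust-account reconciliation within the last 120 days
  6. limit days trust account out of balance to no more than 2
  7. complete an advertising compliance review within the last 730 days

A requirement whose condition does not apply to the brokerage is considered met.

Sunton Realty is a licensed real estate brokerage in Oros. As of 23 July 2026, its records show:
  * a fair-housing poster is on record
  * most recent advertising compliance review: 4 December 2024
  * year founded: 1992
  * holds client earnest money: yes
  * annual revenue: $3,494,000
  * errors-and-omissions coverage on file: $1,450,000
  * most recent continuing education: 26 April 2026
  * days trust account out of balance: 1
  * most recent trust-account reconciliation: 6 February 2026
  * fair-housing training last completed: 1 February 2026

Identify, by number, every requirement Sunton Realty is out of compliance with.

1. errors-and-omissions coverage $1,450,000 < $1,700,000 → not met
2. fair-housing poster present → met
3. condition 'holds client earnest money' holds; continuing education 88 days ago vs limit 60 → not met
4. fair-housing training 172 days ago vs limit 180 → met
5. trust-account reconciliation 167 days ago vs limit 120 → not met
6. days trust account out of balance 1 ≤ 2 → met
7. advertising compliance review 596 days ago vs limit 730 → met
Not met: 1, 3, 5

1, 3, 5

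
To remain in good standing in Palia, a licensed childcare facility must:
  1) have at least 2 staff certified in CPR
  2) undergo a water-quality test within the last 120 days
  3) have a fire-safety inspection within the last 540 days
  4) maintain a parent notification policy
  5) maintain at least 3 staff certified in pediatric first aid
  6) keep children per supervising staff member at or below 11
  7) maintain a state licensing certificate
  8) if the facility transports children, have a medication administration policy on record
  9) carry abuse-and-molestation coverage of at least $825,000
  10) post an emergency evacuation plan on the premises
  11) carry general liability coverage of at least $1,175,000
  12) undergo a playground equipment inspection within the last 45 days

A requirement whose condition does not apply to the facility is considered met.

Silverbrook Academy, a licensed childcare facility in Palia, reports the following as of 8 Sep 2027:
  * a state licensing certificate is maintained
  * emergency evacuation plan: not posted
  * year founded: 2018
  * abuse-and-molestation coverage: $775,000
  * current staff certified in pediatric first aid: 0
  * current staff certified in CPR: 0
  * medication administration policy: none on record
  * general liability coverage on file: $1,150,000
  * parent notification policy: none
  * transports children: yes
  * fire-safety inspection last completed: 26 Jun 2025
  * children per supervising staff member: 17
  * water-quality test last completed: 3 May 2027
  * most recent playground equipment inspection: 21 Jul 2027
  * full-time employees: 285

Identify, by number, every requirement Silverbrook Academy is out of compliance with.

1, 2, 3, 4, 5, 6, 8, 9, 10, 11, 12

1. staff certified in CPR 0 < 2 → not met
2. water-quality test 128 days ago vs limit 120 → not met
3. fire-safety inspection 804 days ago vs limit 540 → not met
4. parent notification policy absent → not met
5. staff certified in pediatric first aid 0 < 3 → not met
6. children per supervising staff member 17 > 11 → not met
7. state licensing certificate present → met
8. condition 'transports children' holds; medication administration policy absent → not met
9. abuse-and-molestation coverage $775,000 < $825,000 → not met
10. emergency evacuation plan absent → not met
11. general liability coverage $1,150,000 < $1,175,000 → not met
12. playground equipment inspection 49 days ago vs limit 45 → not met
Not met: 1, 2, 3, 4, 5, 6, 8, 9, 10, 11, 12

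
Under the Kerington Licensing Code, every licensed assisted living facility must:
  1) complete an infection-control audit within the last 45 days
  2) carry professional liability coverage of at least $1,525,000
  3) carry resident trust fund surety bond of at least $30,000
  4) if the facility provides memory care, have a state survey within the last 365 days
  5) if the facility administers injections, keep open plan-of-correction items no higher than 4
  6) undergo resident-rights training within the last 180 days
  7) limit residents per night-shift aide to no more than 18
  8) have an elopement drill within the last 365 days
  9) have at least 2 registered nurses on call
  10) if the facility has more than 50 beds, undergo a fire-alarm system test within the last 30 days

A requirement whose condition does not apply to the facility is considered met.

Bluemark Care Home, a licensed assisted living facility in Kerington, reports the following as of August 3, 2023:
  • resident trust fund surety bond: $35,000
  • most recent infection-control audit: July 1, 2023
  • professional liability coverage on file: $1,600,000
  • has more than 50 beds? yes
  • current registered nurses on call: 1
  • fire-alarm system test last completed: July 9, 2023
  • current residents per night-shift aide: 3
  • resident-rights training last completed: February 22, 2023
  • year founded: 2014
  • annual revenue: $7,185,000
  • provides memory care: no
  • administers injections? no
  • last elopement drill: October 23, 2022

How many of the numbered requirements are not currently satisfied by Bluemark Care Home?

1. infection-control audit 33 days ago vs limit 45 → met
2. professional liability coverage $1,600,000 ≥ $1,525,000 → met
3. resident trust fund surety bond $35,000 ≥ $30,000 → met
4. condition 'provides memory care' does not hold → requirement n/a → met
5. condition 'administers injections' does not hold → requirement n/a → met
6. resident-rights training 162 days ago vs limit 180 → met
7. residents per night-shift aide 3 ≤ 18 → met
8. elopement drill 284 days ago vs limit 365 → met
9. registered nurses on call 1 < 2 → not met
10. condition 'has more than 50 beds' holds; fire-alarm system test 25 days ago vs limit 30 → met
Not met: 1 of 10

1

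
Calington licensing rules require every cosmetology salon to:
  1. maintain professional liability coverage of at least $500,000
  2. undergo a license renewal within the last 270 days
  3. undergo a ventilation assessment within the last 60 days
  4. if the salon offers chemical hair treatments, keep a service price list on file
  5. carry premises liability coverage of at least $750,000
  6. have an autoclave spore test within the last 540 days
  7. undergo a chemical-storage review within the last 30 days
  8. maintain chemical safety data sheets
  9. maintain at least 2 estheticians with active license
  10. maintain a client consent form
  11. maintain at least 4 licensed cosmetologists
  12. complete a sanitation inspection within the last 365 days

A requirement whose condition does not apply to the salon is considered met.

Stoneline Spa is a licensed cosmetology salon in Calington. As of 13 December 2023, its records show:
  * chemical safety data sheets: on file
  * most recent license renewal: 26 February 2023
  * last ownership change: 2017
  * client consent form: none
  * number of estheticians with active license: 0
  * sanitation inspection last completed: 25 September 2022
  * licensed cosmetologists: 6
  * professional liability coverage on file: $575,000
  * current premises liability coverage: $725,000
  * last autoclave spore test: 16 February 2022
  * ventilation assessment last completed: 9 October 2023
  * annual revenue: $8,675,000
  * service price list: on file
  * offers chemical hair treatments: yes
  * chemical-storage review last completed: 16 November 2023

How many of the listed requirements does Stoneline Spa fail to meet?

1. professional liability coverage $575,000 ≥ $500,000 → met
2. license renewal 290 days ago vs limit 270 → not met
3. ventilation assessment 65 days ago vs limit 60 → not met
4. condition 'offers chemical hair treatments' holds; service price list present → met
5. premises liability coverage $725,000 < $750,000 → not met
6. autoclave spore test 665 days ago vs limit 540 → not met
7. chemical-storage review 27 days ago vs limit 30 → met
8. chemical safety data sheets present → met
9. estheticians with active license 0 < 2 → not met
10. client consent form absent → not met
11. licensed cosmetologists 6 ≥ 4 → met
12. sanitation inspection 444 days ago vs limit 365 → not met
Not met: 7 of 12

7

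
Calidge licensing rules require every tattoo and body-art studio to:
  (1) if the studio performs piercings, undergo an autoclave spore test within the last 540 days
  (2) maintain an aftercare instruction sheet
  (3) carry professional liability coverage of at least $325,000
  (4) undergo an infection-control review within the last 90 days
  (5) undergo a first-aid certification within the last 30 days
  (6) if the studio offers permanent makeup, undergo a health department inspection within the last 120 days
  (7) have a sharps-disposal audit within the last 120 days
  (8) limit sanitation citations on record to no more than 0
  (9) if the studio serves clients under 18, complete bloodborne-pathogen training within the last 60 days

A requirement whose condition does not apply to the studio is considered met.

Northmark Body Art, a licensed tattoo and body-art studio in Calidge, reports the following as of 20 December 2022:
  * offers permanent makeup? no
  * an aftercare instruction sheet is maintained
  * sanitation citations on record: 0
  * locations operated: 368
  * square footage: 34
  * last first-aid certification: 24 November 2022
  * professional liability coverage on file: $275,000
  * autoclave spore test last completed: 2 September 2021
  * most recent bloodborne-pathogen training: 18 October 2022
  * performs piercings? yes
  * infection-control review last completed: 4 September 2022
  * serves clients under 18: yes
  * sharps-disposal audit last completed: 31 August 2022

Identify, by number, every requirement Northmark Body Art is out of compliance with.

3, 4, 9

1. condition 'performs piercings' holds; autoclave spore test 474 days ago vs limit 540 → met
2. aftercare instruction sheet present → met
3. professional liability coverage $275,000 < $325,000 → not met
4. infection-control review 107 days ago vs limit 90 → not met
5. first-aid certification 26 days ago vs limit 30 → met
6. condition 'offers permanent makeup' does not hold → requirement n/a → met
7. sharps-disposal audit 111 days ago vs limit 120 → met
8. sanitation citations on record 0 ≤ 0 → met
9. condition 'serves clients under 18' holds; bloodborne-pathogen training 63 days ago vs limit 60 → not met
Not met: 3, 4, 9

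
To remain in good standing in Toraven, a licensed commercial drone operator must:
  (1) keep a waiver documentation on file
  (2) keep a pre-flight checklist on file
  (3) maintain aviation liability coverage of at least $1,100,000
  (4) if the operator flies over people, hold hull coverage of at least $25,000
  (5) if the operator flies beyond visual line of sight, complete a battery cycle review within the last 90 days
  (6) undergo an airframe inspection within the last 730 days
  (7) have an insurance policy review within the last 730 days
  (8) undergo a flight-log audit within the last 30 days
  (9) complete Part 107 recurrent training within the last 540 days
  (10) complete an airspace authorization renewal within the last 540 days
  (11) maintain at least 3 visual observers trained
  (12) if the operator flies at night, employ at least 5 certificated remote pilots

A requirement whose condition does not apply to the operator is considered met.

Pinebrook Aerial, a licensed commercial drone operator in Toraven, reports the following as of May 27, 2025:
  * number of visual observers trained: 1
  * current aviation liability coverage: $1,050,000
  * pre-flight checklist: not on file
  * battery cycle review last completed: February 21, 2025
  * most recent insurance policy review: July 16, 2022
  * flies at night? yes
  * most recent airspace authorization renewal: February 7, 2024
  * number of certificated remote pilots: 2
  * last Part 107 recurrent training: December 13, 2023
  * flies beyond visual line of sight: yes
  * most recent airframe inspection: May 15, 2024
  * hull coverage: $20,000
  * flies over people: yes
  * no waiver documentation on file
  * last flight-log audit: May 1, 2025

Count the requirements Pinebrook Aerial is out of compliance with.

1. waiver documentation absent → not met
2. pre-flight checklist absent → not met
3. aviation liability coverage $1,050,000 < $1,100,000 → not met
4. condition 'flies over people' holds; hull coverage $20,000 < $25,000 → not met
5. condition 'flies beyond visual line of sight' holds; battery cycle review 95 days ago vs limit 90 → not met
6. airframe inspection 377 days ago vs limit 730 → met
7. insurance policy review 1046 days ago vs limit 730 → not met
8. flight-log audit 26 days ago vs limit 30 → met
9. Part 107 recurrent training 531 days ago vs limit 540 → met
10. airspace authorization renewal 475 days ago vs limit 540 → met
11. visual observers trained 1 < 3 → not met
12. condition 'flies at night' holds; certificated remote pilots 2 < 5 → not met
Not met: 8 of 12

8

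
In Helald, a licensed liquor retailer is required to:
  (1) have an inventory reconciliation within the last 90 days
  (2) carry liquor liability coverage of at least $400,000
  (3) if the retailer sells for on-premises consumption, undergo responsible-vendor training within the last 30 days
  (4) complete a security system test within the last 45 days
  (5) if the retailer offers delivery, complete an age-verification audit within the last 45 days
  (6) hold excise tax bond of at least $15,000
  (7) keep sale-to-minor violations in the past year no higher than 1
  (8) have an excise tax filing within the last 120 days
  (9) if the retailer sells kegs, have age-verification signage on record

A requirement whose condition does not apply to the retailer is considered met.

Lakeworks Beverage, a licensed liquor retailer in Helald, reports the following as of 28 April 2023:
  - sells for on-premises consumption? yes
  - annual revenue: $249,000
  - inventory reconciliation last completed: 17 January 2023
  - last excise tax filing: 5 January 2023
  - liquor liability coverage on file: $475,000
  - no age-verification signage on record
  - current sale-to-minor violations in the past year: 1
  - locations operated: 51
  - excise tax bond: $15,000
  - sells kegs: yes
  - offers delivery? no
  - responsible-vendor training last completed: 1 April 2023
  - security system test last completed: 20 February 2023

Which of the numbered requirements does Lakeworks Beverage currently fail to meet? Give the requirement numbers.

1, 4, 9

1. inventory reconciliation 101 days ago vs limit 90 → not met
2. liquor liability coverage $475,000 ≥ $400,000 → met
3. condition 'sells for on-premises consumption' holds; responsible-vendor training 27 days ago vs limit 30 → met
4. security system test 67 days ago vs limit 45 → not met
5. condition 'offers delivery' does not hold → requirement n/a → met
6. excise tax bond $15,000 ≥ $15,000 → met
7. sale-to-minor violations in the past year 1 ≤ 1 → met
8. excise tax filing 113 days ago vs limit 120 → met
9. condition 'sells kegs' holds; age-verification signage absent → not met
Not met: 1, 4, 9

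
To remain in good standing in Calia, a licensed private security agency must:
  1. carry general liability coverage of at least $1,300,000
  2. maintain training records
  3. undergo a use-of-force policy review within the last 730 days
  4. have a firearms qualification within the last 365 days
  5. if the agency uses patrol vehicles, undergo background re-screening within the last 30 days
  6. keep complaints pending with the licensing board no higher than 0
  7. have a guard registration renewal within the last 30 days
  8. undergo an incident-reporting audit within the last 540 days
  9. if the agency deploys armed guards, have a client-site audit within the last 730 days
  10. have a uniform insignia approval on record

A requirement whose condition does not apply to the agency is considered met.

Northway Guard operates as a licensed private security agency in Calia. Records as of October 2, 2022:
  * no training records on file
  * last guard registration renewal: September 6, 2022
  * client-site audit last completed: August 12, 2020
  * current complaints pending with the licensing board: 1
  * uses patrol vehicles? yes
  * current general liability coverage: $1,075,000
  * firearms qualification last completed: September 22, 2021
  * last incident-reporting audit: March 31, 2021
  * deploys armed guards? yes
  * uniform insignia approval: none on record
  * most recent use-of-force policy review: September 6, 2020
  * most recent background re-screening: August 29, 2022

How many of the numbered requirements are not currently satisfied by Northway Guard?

1. general liability coverage $1,075,000 < $1,300,000 → not met
2. training records absent → not met
3. use-of-force policy review 756 days ago vs limit 730 → not met
4. firearms qualification 375 days ago vs limit 365 → not met
5. condition 'uses patrol vehicles' holds; background re-screening 34 days ago vs limit 30 → not met
6. complaints pending with the licensing board 1 > 0 → not met
7. guard registration renewal 26 days ago vs limit 30 → met
8. incident-reporting audit 550 days ago vs limit 540 → not met
9. condition 'deploys armed guards' holds; client-site audit 781 days ago vs limit 730 → not met
10. uniform insignia approval absent → not met
Not met: 9 of 10

9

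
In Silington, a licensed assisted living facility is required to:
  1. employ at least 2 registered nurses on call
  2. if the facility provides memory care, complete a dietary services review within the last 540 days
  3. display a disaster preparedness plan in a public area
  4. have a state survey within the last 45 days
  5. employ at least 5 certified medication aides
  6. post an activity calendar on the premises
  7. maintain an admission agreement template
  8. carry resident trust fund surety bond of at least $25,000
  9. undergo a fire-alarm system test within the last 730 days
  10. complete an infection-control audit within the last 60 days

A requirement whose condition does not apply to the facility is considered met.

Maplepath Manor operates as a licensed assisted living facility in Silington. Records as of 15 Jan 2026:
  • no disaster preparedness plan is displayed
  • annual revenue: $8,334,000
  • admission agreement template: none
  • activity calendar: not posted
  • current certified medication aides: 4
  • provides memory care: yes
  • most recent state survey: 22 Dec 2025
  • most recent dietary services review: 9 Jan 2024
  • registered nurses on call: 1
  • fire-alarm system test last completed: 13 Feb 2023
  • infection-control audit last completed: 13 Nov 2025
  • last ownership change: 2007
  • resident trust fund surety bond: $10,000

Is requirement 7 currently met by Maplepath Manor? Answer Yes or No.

7. admission agreement template absent → not met

No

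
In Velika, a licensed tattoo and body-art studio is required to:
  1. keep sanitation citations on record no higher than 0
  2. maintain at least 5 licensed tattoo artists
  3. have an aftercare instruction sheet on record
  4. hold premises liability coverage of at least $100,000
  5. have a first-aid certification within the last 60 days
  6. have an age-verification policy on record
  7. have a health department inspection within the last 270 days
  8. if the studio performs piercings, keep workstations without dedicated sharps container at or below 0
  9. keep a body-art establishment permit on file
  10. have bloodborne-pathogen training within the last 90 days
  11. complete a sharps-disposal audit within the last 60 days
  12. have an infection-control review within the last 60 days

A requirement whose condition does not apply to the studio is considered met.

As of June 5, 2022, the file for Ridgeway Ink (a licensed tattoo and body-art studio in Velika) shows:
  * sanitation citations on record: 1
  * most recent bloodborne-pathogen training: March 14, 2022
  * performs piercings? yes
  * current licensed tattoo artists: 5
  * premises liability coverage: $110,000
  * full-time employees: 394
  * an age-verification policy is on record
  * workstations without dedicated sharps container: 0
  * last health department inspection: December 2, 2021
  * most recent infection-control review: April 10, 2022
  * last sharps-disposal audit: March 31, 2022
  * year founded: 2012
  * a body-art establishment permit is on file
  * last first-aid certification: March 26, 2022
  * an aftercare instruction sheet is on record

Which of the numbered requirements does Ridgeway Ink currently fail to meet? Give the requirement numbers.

1, 5, 11

1. sanitation citations on record 1 > 0 → not met
2. licensed tattoo artists 5 ≥ 5 → met
3. aftercare instruction sheet present → met
4. premises liability coverage $110,000 ≥ $100,000 → met
5. first-aid certification 71 days ago vs limit 60 → not met
6. age-verification policy present → met
7. health department inspection 185 days ago vs limit 270 → met
8. condition 'performs piercings' holds; workstations without dedicated sharps container 0 ≤ 0 → met
9. body-art establishment permit present → met
10. bloodborne-pathogen training 83 days ago vs limit 90 → met
11. sharps-disposal audit 66 days ago vs limit 60 → not met
12. infection-control review 56 days ago vs limit 60 → met
Not met: 1, 5, 11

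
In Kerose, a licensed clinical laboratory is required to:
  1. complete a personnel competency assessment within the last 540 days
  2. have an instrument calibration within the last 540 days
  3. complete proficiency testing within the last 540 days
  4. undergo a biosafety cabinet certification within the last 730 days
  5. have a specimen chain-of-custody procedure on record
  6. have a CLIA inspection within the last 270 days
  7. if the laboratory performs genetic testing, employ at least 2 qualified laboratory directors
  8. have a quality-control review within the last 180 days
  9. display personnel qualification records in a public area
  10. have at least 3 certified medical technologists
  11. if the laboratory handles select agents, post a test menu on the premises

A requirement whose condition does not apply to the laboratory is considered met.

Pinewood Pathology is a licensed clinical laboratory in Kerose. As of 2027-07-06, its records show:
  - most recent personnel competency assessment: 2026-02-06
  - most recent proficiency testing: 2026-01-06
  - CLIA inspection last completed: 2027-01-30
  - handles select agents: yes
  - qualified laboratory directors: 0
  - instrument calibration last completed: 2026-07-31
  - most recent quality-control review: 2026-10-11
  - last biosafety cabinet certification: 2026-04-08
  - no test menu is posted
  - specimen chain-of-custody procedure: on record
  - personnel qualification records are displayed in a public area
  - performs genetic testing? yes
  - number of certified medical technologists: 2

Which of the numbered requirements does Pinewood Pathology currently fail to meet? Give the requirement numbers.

3, 7, 8, 10, 11

1. personnel competency assessment 515 days ago vs limit 540 → met
2. instrument calibration 340 days ago vs limit 540 → met
3. proficiency testing 546 days ago vs limit 540 → not met
4. biosafety cabinet certification 454 days ago vs limit 730 → met
5. specimen chain-of-custody procedure present → met
6. CLIA inspection 157 days ago vs limit 270 → met
7. condition 'performs genetic testing' holds; qualified laboratory directors 0 < 2 → not met
8. quality-control review 268 days ago vs limit 180 → not met
9. personnel qualification records present → met
10. certified medical technologists 2 < 3 → not met
11. condition 'handles select agents' holds; test menu absent → not met
Not met: 3, 7, 8, 10, 11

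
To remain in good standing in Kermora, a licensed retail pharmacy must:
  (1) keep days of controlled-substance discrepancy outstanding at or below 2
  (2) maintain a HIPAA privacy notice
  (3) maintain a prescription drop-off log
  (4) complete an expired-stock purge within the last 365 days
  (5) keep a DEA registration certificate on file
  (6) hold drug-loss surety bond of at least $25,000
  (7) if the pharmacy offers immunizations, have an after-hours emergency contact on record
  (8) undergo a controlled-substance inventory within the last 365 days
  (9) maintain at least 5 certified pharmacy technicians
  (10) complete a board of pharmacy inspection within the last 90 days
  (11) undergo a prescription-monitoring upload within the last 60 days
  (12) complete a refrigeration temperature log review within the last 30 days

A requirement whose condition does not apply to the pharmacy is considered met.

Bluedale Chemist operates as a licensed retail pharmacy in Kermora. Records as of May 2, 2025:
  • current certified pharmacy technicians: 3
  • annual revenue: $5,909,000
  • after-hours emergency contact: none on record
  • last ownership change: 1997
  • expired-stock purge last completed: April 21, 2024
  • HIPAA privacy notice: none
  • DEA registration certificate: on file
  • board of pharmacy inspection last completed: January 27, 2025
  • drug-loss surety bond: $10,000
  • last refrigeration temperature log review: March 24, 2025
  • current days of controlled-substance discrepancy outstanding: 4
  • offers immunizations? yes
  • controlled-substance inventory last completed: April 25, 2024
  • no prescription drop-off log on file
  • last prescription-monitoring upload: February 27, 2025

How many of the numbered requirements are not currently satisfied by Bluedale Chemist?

11

1. days of controlled-substance discrepancy outstanding 4 > 2 → not met
2. HIPAA privacy notice absent → not met
3. prescription drop-off log absent → not met
4. expired-stock purge 376 days ago vs limit 365 → not met
5. DEA registration certificate present → met
6. drug-loss surety bond $10,000 < $25,000 → not met
7. condition 'offers immunizations' holds; after-hours emergency contact absent → not met
8. controlled-substance inventory 372 days ago vs limit 365 → not met
9. certified pharmacy technicians 3 < 5 → not met
10. board of pharmacy inspection 95 days ago vs limit 90 → not met
11. prescription-monitoring upload 64 days ago vs limit 60 → not met
12. refrigeration temperature log review 39 days ago vs limit 30 → not met
Not met: 11 of 12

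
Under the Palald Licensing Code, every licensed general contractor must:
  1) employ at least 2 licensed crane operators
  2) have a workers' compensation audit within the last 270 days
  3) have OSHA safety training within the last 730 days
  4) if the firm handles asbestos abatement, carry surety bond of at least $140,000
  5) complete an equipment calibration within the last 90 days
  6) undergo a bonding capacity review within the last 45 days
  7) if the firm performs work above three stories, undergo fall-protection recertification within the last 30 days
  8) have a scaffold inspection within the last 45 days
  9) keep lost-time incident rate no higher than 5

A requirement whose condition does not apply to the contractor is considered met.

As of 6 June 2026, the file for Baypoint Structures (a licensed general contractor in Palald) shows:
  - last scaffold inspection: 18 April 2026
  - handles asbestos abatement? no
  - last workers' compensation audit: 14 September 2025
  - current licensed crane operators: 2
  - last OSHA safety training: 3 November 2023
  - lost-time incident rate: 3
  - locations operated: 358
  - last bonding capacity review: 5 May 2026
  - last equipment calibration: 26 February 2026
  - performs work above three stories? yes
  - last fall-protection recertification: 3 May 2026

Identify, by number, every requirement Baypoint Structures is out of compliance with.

1. licensed crane operators 2 ≥ 2 → met
2. workers' compensation audit 265 days ago vs limit 270 → met
3. OSHA safety training 946 days ago vs limit 730 → not met
4. condition 'handles asbestos abatement' does not hold → requirement n/a → met
5. equipment calibration 100 days ago vs limit 90 → not met
6. bonding capacity review 32 days ago vs limit 45 → met
7. condition 'performs work above three stories' holds; fall-protection recertification 34 days ago vs limit 30 → not met
8. scaffold inspection 49 days ago vs limit 45 → not met
9. lost-time incident rate 3 ≤ 5 → met
Not met: 3, 5, 7, 8

3, 5, 7, 8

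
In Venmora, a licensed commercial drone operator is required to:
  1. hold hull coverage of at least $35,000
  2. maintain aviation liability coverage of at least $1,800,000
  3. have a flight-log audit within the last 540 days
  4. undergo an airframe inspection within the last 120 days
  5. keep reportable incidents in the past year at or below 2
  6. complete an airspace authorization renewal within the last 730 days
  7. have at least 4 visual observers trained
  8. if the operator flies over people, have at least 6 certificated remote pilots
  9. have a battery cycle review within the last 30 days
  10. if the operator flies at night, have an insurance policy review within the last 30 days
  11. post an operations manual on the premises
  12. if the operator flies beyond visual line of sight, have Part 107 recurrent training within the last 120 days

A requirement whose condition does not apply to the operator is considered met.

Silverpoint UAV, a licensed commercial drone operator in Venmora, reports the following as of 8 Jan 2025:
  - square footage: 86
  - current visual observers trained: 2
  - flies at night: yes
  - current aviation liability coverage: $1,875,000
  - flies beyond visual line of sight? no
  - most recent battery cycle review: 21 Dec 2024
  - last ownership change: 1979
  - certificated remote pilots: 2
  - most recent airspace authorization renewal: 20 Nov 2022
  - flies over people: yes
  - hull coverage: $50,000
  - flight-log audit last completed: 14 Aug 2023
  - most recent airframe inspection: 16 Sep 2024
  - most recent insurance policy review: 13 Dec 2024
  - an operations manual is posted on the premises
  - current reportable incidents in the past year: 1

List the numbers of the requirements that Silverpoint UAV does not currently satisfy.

1. hull coverage $50,000 ≥ $35,000 → met
2. aviation liability coverage $1,875,000 ≥ $1,800,000 → met
3. flight-log audit 513 days ago vs limit 540 → met
4. airframe inspection 114 days ago vs limit 120 → met
5. reportable incidents in the past year 1 ≤ 2 → met
6. airspace authorization renewal 780 days ago vs limit 730 → not met
7. visual observers trained 2 < 4 → not met
8. condition 'flies over people' holds; certificated remote pilots 2 < 6 → not met
9. battery cycle review 18 days ago vs limit 30 → met
10. condition 'flies at night' holds; insurance policy review 26 days ago vs limit 30 → met
11. operations manual present → met
12. condition 'flies beyond visual line of sight' does not hold → requirement n/a → met
Not met: 6, 7, 8

6, 7, 8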